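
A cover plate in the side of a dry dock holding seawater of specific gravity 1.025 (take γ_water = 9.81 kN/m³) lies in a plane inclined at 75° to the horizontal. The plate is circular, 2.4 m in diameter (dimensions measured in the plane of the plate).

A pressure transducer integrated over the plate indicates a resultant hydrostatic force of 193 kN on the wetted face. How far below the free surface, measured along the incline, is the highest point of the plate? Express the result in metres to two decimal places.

y_top ≈ 3.19 m

γ = 1.025 × 9.81 = 10.05525 kN/m³.
A = π(1.2)² = 4.52389 m².
From F = γ·h_c·A, the centroid depth is h_c = 193/(10.05525 × 4.52389) = 4.2428 m.
Let θ = 75° be the plate's angle to the horizontal; measure y along the incline from where the plane meets the free surface. Vertical depth h = y·sinθ with sinθ = 0.965926.
Along the incline, y_c = h_c/sinθ = 4.2428/0.965926 = 4.39247 m.
The centroid is at the centre, 1.2 m below the top of the plate, so the highest point sits at y_top = 4.39247 − 1.2 = 3.19247 m along the incline.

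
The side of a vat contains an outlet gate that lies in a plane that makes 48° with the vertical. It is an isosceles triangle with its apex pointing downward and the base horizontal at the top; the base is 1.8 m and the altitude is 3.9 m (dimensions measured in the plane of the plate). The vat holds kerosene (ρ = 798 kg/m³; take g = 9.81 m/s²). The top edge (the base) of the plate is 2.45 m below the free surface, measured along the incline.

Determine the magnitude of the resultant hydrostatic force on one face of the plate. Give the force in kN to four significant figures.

F ≈ 68.95 kN

γ = ρg = 798 × 9.81 / 1000 = 7.82838 kN/m³.
The plate makes 48° with the vertical, i.e. θ = 90° − 48° = 42° to the horizontal. Measuring y along the incline from the free-surface line, vertical depth h = y·sinθ with sinθ = 0.669131.
With the apex down, the centroid sits h/3 = 3.9/3 = 1.3 m below the base (the top edge), so y_c = 2.45 + 1.3 = 3.75 m and h_c = 3.75 × 0.669131 = 2.50924 m.
A = ½ × 1.8 × 3.9 = 3.51 m².
Resultant F = γ·h_c·A = 7.82838 × 2.50924 × 3.51 = 68.9479 kN.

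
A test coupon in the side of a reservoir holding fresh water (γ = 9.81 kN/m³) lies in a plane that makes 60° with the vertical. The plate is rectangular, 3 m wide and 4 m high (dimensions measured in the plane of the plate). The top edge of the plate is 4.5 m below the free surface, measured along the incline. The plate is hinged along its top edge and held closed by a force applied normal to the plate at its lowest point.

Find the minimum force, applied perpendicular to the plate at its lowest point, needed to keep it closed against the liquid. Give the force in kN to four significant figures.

γ = 9.81 kN/m³.
The plate makes 60° with the vertical, i.e. θ = 90° − 60° = 30° to the horizontal. Measuring y along the incline from the free-surface line, vertical depth h = y·sinθ with sinθ = 0.500000.
The centroid lies 4/2 = 2 m below the top edge, so y_c = 4.5 + 2 = 6.5 m and h_c = 6.5 × 0.500000 = 3.25 m.
A = 3 × 4 = 12 m².
Resultant F = γ·h_c·A = 9.81 × 3.25 × 12 = 382.59 kN.
I_c = b·h³/12 = 3 × 4³/12 = 16 m⁴.
Centre of pressure: y_p = y_c + I_c/(y_c·A) = 6.5 + 16/(6.5 × 12) = 6.5 + 0.205128 = 6.70513 m along the plane.
The resultant acts 2 + 0.205128 = 2.20513 m (along the plate) below the hinge at the top edge, so the moment about the hinge is M = F × 2.20513 = 382.59 × 2.20513 = 843.661 kN·m.
A normal force at the bottom, 4 m from the hinge, must supply this moment: P = 843.661/4 = 210.915 kN.

P ≈ 210.9 kN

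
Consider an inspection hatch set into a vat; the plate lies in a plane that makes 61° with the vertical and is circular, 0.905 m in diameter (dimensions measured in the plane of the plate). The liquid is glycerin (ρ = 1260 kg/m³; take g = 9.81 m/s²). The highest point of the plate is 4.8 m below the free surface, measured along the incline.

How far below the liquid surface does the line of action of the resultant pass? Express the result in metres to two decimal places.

h_p = 2.55 m

γ = ρg = 1260 × 9.81 / 1000 = 12.3606 kN/m³.
The plate makes 61° with the vertical, i.e. θ = 90° − 61° = 29° to the horizontal. Measuring y along the incline from the free-surface line, vertical depth h = y·sinθ with sinθ = 0.484810.
The centroid is at the centre, 0.4525 m below the top of the plate, so y_c = 4.8 + 0.4525 = 5.2525 m and h_c = 5.2525 × 0.484810 = 2.54646 m.
A = π(0.4525)² = 0.643261 m².
Resultant F = γ·h_c·A = 12.3606 × 2.54646 × 0.643261 = 20.2471 kN.
I_c = πr⁴/4 = π × 0.4525⁴/4 = 0.0329279 m⁴.
Centre of pressure: y_p = y_c + I_c/(y_c·A) = 5.2525 + 0.0329279/(5.2525 × 0.643261) = 5.2525 + 0.00974565 = 5.26225 m along the plane.
Vertically, h_p = y_p·sinθ = 5.26225 × 0.484810 = 2.55119 m.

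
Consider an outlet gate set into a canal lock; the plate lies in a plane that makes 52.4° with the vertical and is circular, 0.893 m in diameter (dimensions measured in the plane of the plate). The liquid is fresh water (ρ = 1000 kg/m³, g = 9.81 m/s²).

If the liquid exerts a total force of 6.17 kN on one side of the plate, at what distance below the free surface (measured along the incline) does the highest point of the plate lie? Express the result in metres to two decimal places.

y_top ≈ 1.20 m

γ = ρg = 1000 × 9.81 = 9810 N/m³ = 9.81 kN/m³.
A = π(0.4465)² = 0.626315 m².
From F = γ·h_c·A, the centroid depth is h_c = 6.17/(9.81 × 0.626315) = 1.00421 m.
The plate makes 52.4° with the vertical, i.e. θ = 90° − 52.4° = 37.6° to the horizontal. Measuring y along the incline from the free-surface line, vertical depth h = y·sinθ with sinθ = 0.610145.
Along the incline, y_c = h_c/sinθ = 1.00421/0.610145 = 1.64585 m.
The centroid is at the centre, 0.4465 m below the top of the plate, so the highest point sits at y_top = 1.64585 − 0.4465 = 1.19935 m along the incline.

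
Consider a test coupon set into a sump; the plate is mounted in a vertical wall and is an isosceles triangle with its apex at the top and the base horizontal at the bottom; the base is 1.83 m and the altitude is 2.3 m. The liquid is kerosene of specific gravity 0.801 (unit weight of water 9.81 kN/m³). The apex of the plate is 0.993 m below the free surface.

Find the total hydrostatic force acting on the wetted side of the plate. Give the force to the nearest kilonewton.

F ≈ 42 kN

γ = 0.801 × 9.81 = 7.85781 kN/m³.
With the apex up, the centroid sits 2h/3 = 2 × 2.3/3 = 1.53333 m below the apex, so the centroid depth is h_c = 0.993 + 1.53333 = 2.52633 m.
A = ½ × 1.83 × 2.3 = 2.1045 m².
Resultant F = γ·h_c·A = 7.85781 × 2.52633 × 2.1045 = 41.7773 kN.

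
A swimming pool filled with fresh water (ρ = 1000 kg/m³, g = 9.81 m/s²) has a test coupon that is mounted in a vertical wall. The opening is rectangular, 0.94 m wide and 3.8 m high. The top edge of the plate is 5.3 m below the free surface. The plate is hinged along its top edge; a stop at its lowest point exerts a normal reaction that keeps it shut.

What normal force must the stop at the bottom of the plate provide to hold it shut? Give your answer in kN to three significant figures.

P ≈ 137 kN

γ = ρg = 1000 × 9.81 = 9810 N/m³ = 9.81 kN/m³.
The centroid lies 3.8/2 = 1.9 m below the top edge, so the centroid depth is h_c = 5.3 + 1.9 = 7.2 m.
A = 0.94 × 3.8 = 3.572 m².
Resultant F = γ·h_c·A = 9.81 × 7.2 × 3.572 = 252.298 kN.
I_c = b·h³/12 = 0.94 × 3.8³/12 = 4.29831 m⁴.
Centre of pressure: y_p = y_c + I_c/(y_c·A) = 7.2 + 4.29831/(7.2 × 3.572) = 7.2 + 0.16713 = 7.36713 m along the plane.
The resultant acts 1.9 + 0.16713 = 2.06713 m (along the plate) below the hinge at the top edge, so the moment about the hinge is M = F × 2.06713 = 252.298 × 2.06713 = 521.533 kN·m.
A normal force at the bottom, 3.8 m from the hinge, must supply this moment: P = 521.533/3.8 = 137.246 kN.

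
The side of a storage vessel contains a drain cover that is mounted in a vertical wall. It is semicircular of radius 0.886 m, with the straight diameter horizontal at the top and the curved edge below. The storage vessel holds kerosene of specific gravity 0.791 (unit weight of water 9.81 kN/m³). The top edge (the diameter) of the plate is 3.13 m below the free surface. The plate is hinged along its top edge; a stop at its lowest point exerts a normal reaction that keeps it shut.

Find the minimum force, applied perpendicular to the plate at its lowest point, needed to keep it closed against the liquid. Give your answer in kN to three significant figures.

γ = 0.791 × 9.81 = 7.75971 kN/m³.
The centroid of a semicircle lies 4r/(3π) = 0.37603 m from the diameter, here below the top edge, so the centroid depth is h_c = 3.13 + 0.37603 = 3.50603 m.
A = πr²/2 = π × 0.886²/2 = 1.23307 m².
Resultant F = γ·h_c·A = 7.75971 × 3.50603 × 1.23307 = 33.5466 kN.
I_c = (π/8 − 8/(9π))·r⁴ = 0.109757 × 0.886⁴ = 0.0676343 m⁴.
Centre of pressure: y_p = y_c + I_c/(y_c·A) = 3.50603 + 0.0676343/(3.50603 × 1.23307) = 3.50603 + 0.0156446 = 3.52167 m along the plane.
The resultant acts 0.37603 + 0.0156446 = 0.391675 m (along the plate) below the hinge at the top edge, so the moment about the hinge is M = F × 0.391675 = 33.5466 × 0.391675 = 13.1394 kN·m.
A normal force at the bottom, 0.886 m from the hinge, must supply this moment: P = 13.1394/0.886 = 14.83 kN.

P ≈ 14.8 kN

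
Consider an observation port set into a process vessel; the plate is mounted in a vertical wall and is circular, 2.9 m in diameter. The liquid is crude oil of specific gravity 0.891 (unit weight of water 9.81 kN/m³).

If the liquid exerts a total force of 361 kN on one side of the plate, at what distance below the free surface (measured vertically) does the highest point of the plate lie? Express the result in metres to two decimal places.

d_top ≈ 4.80 m

γ = 0.891 × 9.81 = 8.74071 kN/m³.
A = π(1.45)² = 6.6052 m².
From F = γ·h_c·A, the centroid depth is h_c = 361/(8.74071 × 6.6052) = 6.2528 m.
The centroid is at the centre, 1.45 m below the top of the plate, so the highest point sits at h_top = 6.2528 − 1.45 = 4.8028 m below the surface.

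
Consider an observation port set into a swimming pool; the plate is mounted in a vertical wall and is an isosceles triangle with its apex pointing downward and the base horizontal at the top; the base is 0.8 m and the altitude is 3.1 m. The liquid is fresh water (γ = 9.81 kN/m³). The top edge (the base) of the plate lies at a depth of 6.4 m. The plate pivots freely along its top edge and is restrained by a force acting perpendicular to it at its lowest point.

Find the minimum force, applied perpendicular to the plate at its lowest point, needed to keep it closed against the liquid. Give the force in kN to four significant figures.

γ = 9.81 kN/m³.
With the apex down, the centroid sits h/3 = 3.1/3 = 1.03333 m below the base (the top edge), so the centroid depth is h_c = 6.4 + 1.03333 = 7.43333 m.
A = ½ × 0.8 × 3.1 = 1.24 m².
Resultant F = γ·h_c·A = 9.81 × 7.43333 × 1.24 = 90.422 kN.
I_c = b·h³/36 = 0.8 × 3.1³/36 = 0.662022 m⁴.
Centre of pressure: y_p = y_c + I_c/(y_c·A) = 7.43333 + 0.662022/(7.43333 × 1.24) = 7.43333 + 0.0718236 = 7.50515 m along the plane.
The resultant acts 1.03333 + 0.0718236 = 1.10515 m (along the plate) below the hinge at the top edge, so the moment about the hinge is M = F × 1.10515 = 90.422 × 1.10515 = 99.9299 kN·m.
A normal force at the bottom, 3.1 m from the hinge, must supply this moment: P = 99.9299/3.1 = 32.2355 kN.

P ≈ 32.24 kN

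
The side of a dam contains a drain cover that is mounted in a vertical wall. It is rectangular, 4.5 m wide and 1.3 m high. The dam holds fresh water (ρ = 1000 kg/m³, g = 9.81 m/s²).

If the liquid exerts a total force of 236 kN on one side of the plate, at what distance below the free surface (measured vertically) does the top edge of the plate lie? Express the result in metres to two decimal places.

d_top ≈ 3.46 m

γ = ρg = 1000 × 9.81 = 9810 N/m³ = 9.81 kN/m³.
A = 4.5 × 1.3 = 5.85 m².
From F = γ·h_c·A, the centroid depth is h_c = 236/(9.81 × 5.85) = 4.11232 m.
The centroid lies 1.3/2 = 0.65 m below the top edge, so the top edge sits at h_top = 4.11232 − 0.65 = 3.46232 m below the surface.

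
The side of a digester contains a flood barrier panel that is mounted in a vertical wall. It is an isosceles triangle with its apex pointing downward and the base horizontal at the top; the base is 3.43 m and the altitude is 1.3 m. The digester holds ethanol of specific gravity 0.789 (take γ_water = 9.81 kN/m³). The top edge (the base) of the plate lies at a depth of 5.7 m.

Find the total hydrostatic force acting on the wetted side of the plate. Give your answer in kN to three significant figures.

γ = 0.789 × 9.81 = 7.74009 kN/m³.
With the apex down, the centroid sits h/3 = 1.3/3 = 0.433333 m below the base (the top edge), so the centroid depth is h_c = 5.7 + 0.433333 = 6.13333 m.
A = ½ × 3.43 × 1.3 = 2.2295 m².
Resultant F = γ·h_c·A = 7.74009 × 6.13333 × 2.2295 = 105.84 kN.

F ≈ 106 kN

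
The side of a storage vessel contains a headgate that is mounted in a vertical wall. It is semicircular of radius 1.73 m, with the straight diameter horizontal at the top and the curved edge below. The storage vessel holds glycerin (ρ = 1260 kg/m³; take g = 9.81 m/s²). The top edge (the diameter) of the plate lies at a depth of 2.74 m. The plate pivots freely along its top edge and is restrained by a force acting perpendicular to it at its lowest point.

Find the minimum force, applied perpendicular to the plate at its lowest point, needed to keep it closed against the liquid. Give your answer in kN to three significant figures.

P ≈ 92.7 kN

γ = ρg = 1260 × 9.81 / 1000 = 12.3606 kN/m³.
The centroid of a semicircle lies 4r/(3π) = 0.734235 m from the diameter, here below the top edge, so the centroid depth is h_c = 2.74 + 0.734235 = 3.47424 m.
A = πr²/2 = π × 1.73²/2 = 4.70124 m².
Resultant F = γ·h_c·A = 12.3606 × 3.47424 × 4.70124 = 201.889 kN.
I_c = (π/8 − 8/(9π))·r⁴ = 0.109757 × 1.73⁴ = 0.983143 m⁴.
Centre of pressure: y_p = y_c + I_c/(y_c·A) = 3.47424 + 0.983143/(3.47424 × 4.70124) = 3.47424 + 0.0601928 = 3.53443 m along the plane.
The resultant acts 0.734235 + 0.0601928 = 0.794428 m (along the plate) below the hinge at the top edge, so the moment about the hinge is M = F × 0.794428 = 201.889 × 0.794428 = 160.386 kN·m.
A normal force at the bottom, 1.73 m from the hinge, must supply this moment: P = 160.386/1.73 = 92.7087 kN.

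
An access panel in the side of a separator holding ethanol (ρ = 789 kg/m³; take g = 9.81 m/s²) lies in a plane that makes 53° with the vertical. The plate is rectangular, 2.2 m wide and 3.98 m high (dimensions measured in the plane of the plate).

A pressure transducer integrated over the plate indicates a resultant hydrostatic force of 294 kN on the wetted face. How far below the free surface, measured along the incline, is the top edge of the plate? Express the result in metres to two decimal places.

γ = ρg = 789 × 9.81 / 1000 = 7.74009 kN/m³.
A = 2.2 × 3.98 = 8.756 m².
From F = γ·h_c·A, the centroid depth is h_c = 294/(7.74009 × 8.756) = 4.33806 m.
The plate makes 53° with the vertical, i.e. θ = 90° − 53° = 37° to the horizontal. Measuring y along the incline from the free-surface line, vertical depth h = y·sinθ with sinθ = 0.601815.
Along the incline, y_c = h_c/sinθ = 4.33806/0.601815 = 7.20829 m.
The centroid lies 3.98/2 = 1.99 m below the top edge, so the top edge sits at y_top = 7.20829 − 1.99 = 5.21829 m along the incline.

y_top ≈ 5.22 m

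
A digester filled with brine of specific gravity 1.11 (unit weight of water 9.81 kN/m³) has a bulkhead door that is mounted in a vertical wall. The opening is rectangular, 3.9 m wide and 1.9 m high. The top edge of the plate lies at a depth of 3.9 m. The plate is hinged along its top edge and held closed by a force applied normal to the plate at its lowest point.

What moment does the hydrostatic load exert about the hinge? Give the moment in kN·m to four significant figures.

M ≈ 396.0 kN·m

γ = 1.11 × 9.81 = 10.8891 kN/m³.
The centroid lies 1.9/2 = 0.95 m below the top edge, so the centroid depth is h_c = 3.9 + 0.95 = 4.85 m.
A = 3.9 × 1.9 = 7.41 m².
Resultant F = γ·h_c·A = 10.8891 × 4.85 × 7.41 = 391.338 kN.
I_c = b·h³/12 = 3.9 × 1.9³/12 = 2.22917 m⁴.
Centre of pressure: y_p = y_c + I_c/(y_c·A) = 4.85 + 2.22917/(4.85 × 7.41) = 4.85 + 0.0620274 = 4.91203 m along the plane.
The resultant acts 0.95 + 0.0620274 = 1.01203 m (along the plate) below the hinge at the top edge, so the moment about the hinge is M = F × 1.01203 = 391.338 × 1.01203 = 396.046 kN·m.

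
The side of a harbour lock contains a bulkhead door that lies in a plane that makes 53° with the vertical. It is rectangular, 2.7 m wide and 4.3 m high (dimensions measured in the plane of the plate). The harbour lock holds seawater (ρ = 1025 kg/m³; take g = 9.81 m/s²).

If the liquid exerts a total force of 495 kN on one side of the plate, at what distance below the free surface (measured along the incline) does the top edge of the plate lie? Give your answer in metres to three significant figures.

γ = ρg = 1025 × 9.81 / 1000 = 10.05525 kN/m³.
A = 2.7 × 4.3 = 11.61 m².
From F = γ·h_c·A, the centroid depth is h_c = 495/(10.05525 × 11.61) = 4.24014 m.
The plate makes 53° with the vertical, i.e. θ = 90° − 53° = 37° to the horizontal. Measuring y along the incline from the free-surface line, vertical depth h = y·sinθ with sinθ = 0.601815.
Along the incline, y_c = h_c/sinθ = 4.24014/0.601815 = 7.04559 m.
The centroid lies 4.3/2 = 2.15 m below the top edge, so the top edge sits at y_top = 7.04559 − 2.15 = 4.89559 m along the incline.

y_top ≈ 4.90 m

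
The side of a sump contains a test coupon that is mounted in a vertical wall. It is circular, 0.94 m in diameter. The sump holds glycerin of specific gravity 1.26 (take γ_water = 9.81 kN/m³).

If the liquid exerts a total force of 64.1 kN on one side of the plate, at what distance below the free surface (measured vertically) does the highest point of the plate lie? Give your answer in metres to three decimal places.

γ = 1.26 × 9.81 = 12.3606 kN/m³.
A = π(0.47)² = 0.693978 m².
From F = γ·h_c·A, the centroid depth is h_c = 64.1/(12.3606 × 0.693978) = 7.47262 m.
The centroid is at the centre, 0.47 m below the top of the plate, so the highest point sits at h_top = 7.47262 − 0.47 = 7.00262 m below the surface.

d_top ≈ 7.003 m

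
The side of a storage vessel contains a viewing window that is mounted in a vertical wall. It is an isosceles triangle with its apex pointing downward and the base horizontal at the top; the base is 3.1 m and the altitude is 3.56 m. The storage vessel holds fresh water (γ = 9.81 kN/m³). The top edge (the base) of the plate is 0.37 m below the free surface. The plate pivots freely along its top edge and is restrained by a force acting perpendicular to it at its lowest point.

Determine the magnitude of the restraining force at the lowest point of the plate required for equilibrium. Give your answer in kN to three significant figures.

γ = 9.81 kN/m³.
With the apex down, the centroid sits h/3 = 3.56/3 = 1.18667 m below the base (the top edge), so the centroid depth is h_c = 0.37 + 1.18667 = 1.55667 m.
A = ½ × 3.1 × 3.56 = 5.518 m².
Resultant F = γ·h_c·A = 9.81 × 1.55667 × 5.518 = 84.265 kN.
I_c = b·h³/36 = 3.1 × 3.56³/36 = 3.88516 m⁴.
Centre of pressure: y_p = y_c + I_c/(y_c·A) = 1.55667 + 3.88516/(1.55667 × 5.518) = 1.55667 + 0.452304 = 2.00897 m along the plane.
The resultant acts 1.18667 + 0.452304 = 1.63897 m (along the plate) below the hinge at the top edge, so the moment about the hinge is M = F × 1.63897 = 84.265 × 1.63897 = 138.108 kN·m.
A normal force at the bottom, 3.56 m from the hinge, must supply this moment: P = 138.108/3.56 = 38.7944 kN.

P ≈ 38.8 kN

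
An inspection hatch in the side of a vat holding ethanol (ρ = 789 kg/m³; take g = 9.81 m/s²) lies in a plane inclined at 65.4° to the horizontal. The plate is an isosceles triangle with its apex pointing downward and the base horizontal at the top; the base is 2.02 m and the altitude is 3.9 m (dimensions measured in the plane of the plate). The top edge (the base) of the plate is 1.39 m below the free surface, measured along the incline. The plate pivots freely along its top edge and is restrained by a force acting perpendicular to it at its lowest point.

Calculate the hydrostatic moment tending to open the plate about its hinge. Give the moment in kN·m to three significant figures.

γ = ρg = 789 × 9.81 / 1000 = 7.74009 kN/m³.
Let θ = 65.4° be the plate's angle to the horizontal; measure y along the incline from where the plane meets the free surface. Vertical depth h = y·sinθ with sinθ = 0.909236.
With the apex down, the centroid sits h/3 = 3.9/3 = 1.3 m below the base (the top edge), so y_c = 1.39 + 1.3 = 2.69 m and h_c = 2.69 × 0.909236 = 2.44584 m.
A = ½ × 2.02 × 3.9 = 3.939 m².
Resultant F = γ·h_c·A = 7.74009 × 2.44584 × 3.939 = 74.5693 kN.
I_c = b·h³/36 = 2.02 × 3.9³/36 = 3.32845 m⁴.
Centre of pressure: y_p = y_c + I_c/(y_c·A) = 2.69 + 3.32845/(2.69 × 3.939) = 2.69 + 0.314126 = 3.00413 m along the plane.
The resultant acts 1.3 + 0.314126 = 1.61413 m (along the plate) below the hinge at the top edge, so the moment about the hinge is M = F × 1.61413 = 74.5693 × 1.61413 = 120.365 kN·m.

M ≈ 120 kN·m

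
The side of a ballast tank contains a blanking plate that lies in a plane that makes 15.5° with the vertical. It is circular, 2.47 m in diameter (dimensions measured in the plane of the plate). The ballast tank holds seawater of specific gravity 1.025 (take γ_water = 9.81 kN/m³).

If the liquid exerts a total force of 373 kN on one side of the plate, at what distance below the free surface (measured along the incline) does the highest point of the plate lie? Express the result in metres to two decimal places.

y_top ≈ 6.80 m

γ = 1.025 × 9.81 = 10.05525 kN/m³.
A = π(1.235)² = 4.79164 m².
From F = γ·h_c·A, the centroid depth is h_c = 373/(10.05525 × 4.79164) = 7.74162 m.
The plate makes 15.5° with the vertical, i.e. θ = 90° − 15.5° = 74.5° to the horizontal. Measuring y along the incline from the free-surface line, vertical depth h = y·sinθ with sinθ = 0.963630.
Along the incline, y_c = h_c/sinθ = 7.74162/0.963630 = 8.03381 m.
The centroid is at the centre, 1.235 m below the top of the plate, so the highest point sits at y_top = 8.03381 − 1.235 = 6.79881 m along the incline.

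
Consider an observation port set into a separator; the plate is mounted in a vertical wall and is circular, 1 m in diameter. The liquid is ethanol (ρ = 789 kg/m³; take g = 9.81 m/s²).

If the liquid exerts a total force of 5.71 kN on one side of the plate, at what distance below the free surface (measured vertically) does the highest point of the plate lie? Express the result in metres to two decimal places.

d_top ≈ 0.44 m

γ = ρg = 789 × 9.81 / 1000 = 7.74009 kN/m³.
A = π(0.5)² = 0.785398 m².
From F = γ·h_c·A, the centroid depth is h_c = 5.71/(7.74009 × 0.785398) = 0.939291 m.
The centroid is at the centre, 0.5 m below the top of the plate, so the highest point sits at h_top = 0.939291 − 0.5 = 0.439291 m below the surface.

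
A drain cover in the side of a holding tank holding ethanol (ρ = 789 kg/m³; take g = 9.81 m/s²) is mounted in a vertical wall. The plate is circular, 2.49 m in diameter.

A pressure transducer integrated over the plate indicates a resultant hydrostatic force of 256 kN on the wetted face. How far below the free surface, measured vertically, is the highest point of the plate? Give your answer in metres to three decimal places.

γ = ρg = 789 × 9.81 / 1000 = 7.74009 kN/m³.
A = π(1.245)² = 4.86955 m².
From F = γ·h_c·A, the centroid depth is h_c = 256/(7.74009 × 4.86955) = 6.79212 m.
The centroid is at the centre, 1.245 m below the top of the plate, so the highest point sits at h_top = 6.79212 − 1.245 = 5.54712 m below the surface.

d_top ≈ 5.547 m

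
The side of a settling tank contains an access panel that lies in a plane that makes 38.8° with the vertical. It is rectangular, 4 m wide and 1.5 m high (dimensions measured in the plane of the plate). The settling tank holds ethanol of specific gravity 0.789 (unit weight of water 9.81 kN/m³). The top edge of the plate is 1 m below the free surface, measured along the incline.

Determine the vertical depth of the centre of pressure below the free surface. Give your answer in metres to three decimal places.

h_p = 1.447 m

γ = 0.789 × 9.81 = 7.74009 kN/m³.
The plate makes 38.8° with the vertical, i.e. θ = 90° − 38.8° = 51.2° to the horizontal. Measuring y along the incline from the free-surface line, vertical depth h = y·sinθ with sinθ = 0.779338.
The centroid lies 1.5/2 = 0.75 m below the top edge, so y_c = 1 + 0.75 = 1.75 m and h_c = 1.75 × 0.779338 = 1.36384 m.
A = 4 × 1.5 = 6 m².
Resultant F = γ·h_c·A = 7.74009 × 1.36384 × 6 = 63.3375 kN.
I_c = b·h³/12 = 4 × 1.5³/12 = 1.125 m⁴.
Centre of pressure: y_p = y_c + I_c/(y_c·A) = 1.75 + 1.125/(1.75 × 6) = 1.75 + 0.107143 = 1.85714 m along the plane.
Vertically, h_p = y_p·sinθ = 1.85714 × 0.779338 = 1.44734 m.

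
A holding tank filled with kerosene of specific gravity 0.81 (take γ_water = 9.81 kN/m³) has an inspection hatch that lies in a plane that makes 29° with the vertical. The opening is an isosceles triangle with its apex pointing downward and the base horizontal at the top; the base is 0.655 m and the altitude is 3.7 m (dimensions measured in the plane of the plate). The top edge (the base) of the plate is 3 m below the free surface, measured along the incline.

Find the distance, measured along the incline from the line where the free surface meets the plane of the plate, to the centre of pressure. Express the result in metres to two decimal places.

y_p = 4.41 m

γ = 0.81 × 9.81 = 7.9461 kN/m³.
The plate makes 29° with the vertical, i.e. θ = 90° − 29° = 61° to the horizontal. Measuring y along the incline from the free-surface line, vertical depth h = y·sinθ with sinθ = 0.874620.
With the apex down, the centroid sits h/3 = 3.7/3 = 1.23333 m below the base (the top edge), so y_c = 3 + 1.23333 = 4.23333 m and h_c = 4.23333 × 0.874620 = 3.70256 m.
A = ½ × 0.655 × 3.7 = 1.21175 m².
Resultant F = γ·h_c·A = 7.9461 × 3.70256 × 1.21175 = 35.6508 kN.
I_c = b·h³/36 = 0.655 × 3.7³/36 = 0.921603 m⁴.
Centre of pressure: y_p = y_c + I_c/(y_c·A) = 4.23333 + 0.921603/(4.23333 × 1.21175) = 4.23333 + 0.179659 = 4.41299 m along the plane.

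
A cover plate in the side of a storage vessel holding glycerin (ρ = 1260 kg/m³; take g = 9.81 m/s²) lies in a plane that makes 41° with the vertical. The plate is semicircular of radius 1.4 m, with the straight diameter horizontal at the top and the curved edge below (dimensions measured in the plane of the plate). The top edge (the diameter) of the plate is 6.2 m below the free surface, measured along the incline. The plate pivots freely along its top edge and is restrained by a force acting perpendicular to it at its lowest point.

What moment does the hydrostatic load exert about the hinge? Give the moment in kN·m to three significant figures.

M ≈ 120 kN·m

γ = ρg = 1260 × 9.81 / 1000 = 12.3606 kN/m³.
The plate makes 41° with the vertical, i.e. θ = 90° − 41° = 49° to the horizontal. Measuring y along the incline from the free-surface line, vertical depth h = y·sinθ with sinθ = 0.754710.
The centroid of a semicircle lies 4r/(3π) = 0.594178 m from the diameter, here below the top edge, so y_c = 6.2 + 0.594178 = 6.79418 m and h_c = 6.79418 × 0.754710 = 5.12764 m.
A = πr²/2 = π × 1.4²/2 = 3.07876 m².
Resultant F = γ·h_c·A = 12.3606 × 5.12764 × 3.07876 = 195.134 kN.
I_c = (π/8 − 8/(9π))·r⁴ = 0.109757 × 1.4⁴ = 0.421642 m⁴.
Centre of pressure: y_p = y_c + I_c/(y_c·A) = 6.79418 + 0.421642/(6.79418 × 3.07876) = 6.79418 + 0.0201572 = 6.81434 m along the plane.
The resultant acts 0.594178 + 0.0201572 = 0.614335 m (along the plate) below the hinge at the top edge, so the moment about the hinge is M = F × 0.614335 = 195.134 × 0.614335 = 119.878 kN·m.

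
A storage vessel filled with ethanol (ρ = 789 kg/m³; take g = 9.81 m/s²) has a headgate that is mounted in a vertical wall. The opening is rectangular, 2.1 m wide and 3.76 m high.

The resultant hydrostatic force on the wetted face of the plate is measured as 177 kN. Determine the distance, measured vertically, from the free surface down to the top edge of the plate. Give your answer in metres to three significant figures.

d_top ≈ 1.02 m

γ = ρg = 789 × 9.81 / 1000 = 7.74009 kN/m³.
A = 2.1 × 3.76 = 7.896 m².
From F = γ·h_c·A, the centroid depth is h_c = 177/(7.74009 × 7.896) = 2.89614 m.
The centroid lies 3.76/2 = 1.88 m below the top edge, so the top edge sits at h_top = 2.89614 − 1.88 = 1.01614 m below the surface.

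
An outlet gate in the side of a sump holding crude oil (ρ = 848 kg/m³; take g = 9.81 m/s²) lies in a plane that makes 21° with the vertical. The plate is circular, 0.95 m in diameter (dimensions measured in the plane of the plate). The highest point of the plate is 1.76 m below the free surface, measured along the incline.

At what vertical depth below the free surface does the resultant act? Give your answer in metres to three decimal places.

γ = ρg = 848 × 9.81 / 1000 = 8.31888 kN/m³.
The plate makes 21° with the vertical, i.e. θ = 90° − 21° = 69° to the horizontal. Measuring y along the incline from the free-surface line, vertical depth h = y·sinθ with sinθ = 0.933580.
The centroid is at the centre, 0.475 m below the top of the plate, so y_c = 1.76 + 0.475 = 2.235 m and h_c = 2.235 × 0.933580 = 2.08655 m.
A = π(0.475)² = 0.708822 m².
Resultant F = γ·h_c·A = 8.31888 × 2.08655 × 0.708822 = 12.3036 kN.
I_c = πr⁴/4 = π × 0.475⁴/4 = 0.039982 m⁴.
Centre of pressure: y_p = y_c + I_c/(y_c·A) = 2.235 + 0.039982/(2.235 × 0.708822) = 2.235 + 0.0252377 = 2.26024 m along the plane.
Vertically, h_p = y_p·sinθ = 2.26024 × 0.933580 = 2.11011 m.

h_p = 2.110 m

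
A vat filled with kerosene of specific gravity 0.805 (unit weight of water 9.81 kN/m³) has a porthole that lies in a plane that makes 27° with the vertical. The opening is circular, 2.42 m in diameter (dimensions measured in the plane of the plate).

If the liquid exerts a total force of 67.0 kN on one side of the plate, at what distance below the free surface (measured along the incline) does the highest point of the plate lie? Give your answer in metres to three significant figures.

γ = 0.805 × 9.81 = 7.89705 kN/m³.
A = π(1.21)² = 4.59961 m².
From F = γ·h_c·A, the centroid depth is h_c = 67.0/(7.89705 × 4.59961) = 1.84454 m.
The plate makes 27° with the vertical, i.e. θ = 90° − 27° = 63° to the horizontal. Measuring y along the incline from the free-surface line, vertical depth h = y·sinθ with sinθ = 0.891007.
Along the incline, y_c = h_c/sinθ = 1.84454/0.891007 = 2.07017 m.
The centroid is at the centre, 1.21 m below the top of the plate, so the highest point sits at y_top = 2.07017 − 1.21 = 0.86017 m along the incline.

y_top ≈ 0.860 m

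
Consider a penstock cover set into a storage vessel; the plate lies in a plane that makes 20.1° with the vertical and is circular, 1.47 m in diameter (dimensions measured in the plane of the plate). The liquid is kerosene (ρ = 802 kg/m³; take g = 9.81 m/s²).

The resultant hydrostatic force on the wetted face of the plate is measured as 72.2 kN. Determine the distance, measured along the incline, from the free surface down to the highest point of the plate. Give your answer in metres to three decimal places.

γ = ρg = 802 × 9.81 / 1000 = 7.86762 kN/m³.
A = π(0.735)² = 1.69717 m².
From F = γ·h_c·A, the centroid depth is h_c = 72.2/(7.86762 × 1.69717) = 5.40715 m.
The plate makes 20.1° with the vertical, i.e. θ = 90° − 20.1° = 69.9° to the horizontal. Measuring y along the incline from the free-surface line, vertical depth h = y·sinθ with sinθ = 0.939094.
Along the incline, y_c = h_c/sinθ = 5.40715/0.939094 = 5.75784 m.
The centroid is at the centre, 0.735 m below the top of the plate, so the highest point sits at y_top = 5.75784 − 0.735 = 5.02284 m along the incline.

y_top ≈ 5.023 m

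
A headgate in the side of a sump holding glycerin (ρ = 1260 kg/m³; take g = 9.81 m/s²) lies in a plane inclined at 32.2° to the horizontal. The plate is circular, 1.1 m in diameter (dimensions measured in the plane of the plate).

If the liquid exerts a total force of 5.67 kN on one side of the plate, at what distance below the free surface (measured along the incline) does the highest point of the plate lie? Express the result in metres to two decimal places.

y_top ≈ 0.36 m

γ = ρg = 1260 × 9.81 / 1000 = 12.3606 kN/m³.
A = π(0.55)² = 0.950332 m².
From F = γ·h_c·A, the centroid depth is h_c = 5.67/(12.3606 × 0.950332) = 0.48269 m.
Let θ = 32.2° be the plate's angle to the horizontal; measure y along the incline from where the plane meets the free surface. Vertical depth h = y·sinθ with sinθ = 0.532876.
Along the incline, y_c = h_c/sinθ = 0.48269/0.532876 = 0.90582 m.
The centroid is at the centre, 0.55 m below the top of the plate, so the highest point sits at y_top = 0.90582 − 0.55 = 0.35582 m along the incline.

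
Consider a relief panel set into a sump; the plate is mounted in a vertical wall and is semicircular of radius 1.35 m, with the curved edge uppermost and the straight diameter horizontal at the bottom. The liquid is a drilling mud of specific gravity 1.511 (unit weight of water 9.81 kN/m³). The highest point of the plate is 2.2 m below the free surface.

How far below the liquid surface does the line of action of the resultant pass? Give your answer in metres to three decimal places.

h_p = 3.020 m

γ = 1.511 × 9.81 = 14.82291 kN/m³.
The centroid lies 4r/(3π) = 0.572958 m above the diameter, so r − 4r/(3π) = 1.35 − 0.572958 = 0.777042 m below the topmost point, so the centroid depth is h_c = 2.2 + 0.777042 = 2.97704 m.
A = πr²/2 = π × 1.35²/2 = 2.86278 m².
Resultant F = γ·h_c·A = 14.82291 × 2.97704 × 2.86278 = 126.33 kN.
I_c = (π/8 − 8/(9π))·r⁴ = 0.109757 × 1.35⁴ = 0.364559 m⁴.
Centre of pressure: y_p = y_c + I_c/(y_c·A) = 2.97704 + 0.364559/(2.97704 × 2.86278) = 2.97704 + 0.0427755 = 3.01982 m along the plane.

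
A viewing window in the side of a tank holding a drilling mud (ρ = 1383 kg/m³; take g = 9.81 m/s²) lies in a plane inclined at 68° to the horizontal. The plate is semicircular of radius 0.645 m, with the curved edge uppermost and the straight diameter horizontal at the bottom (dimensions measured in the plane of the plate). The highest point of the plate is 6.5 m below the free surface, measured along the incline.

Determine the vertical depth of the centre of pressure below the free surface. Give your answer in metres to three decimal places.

h_p = 6.375 m

γ = ρg = 1383 × 9.81 / 1000 = 13.56723 kN/m³.
Let θ = 68° be the plate's angle to the horizontal; measure y along the incline from where the plane meets the free surface. Vertical depth h = y·sinθ with sinθ = 0.927184.
The centroid lies 4r/(3π) = 0.273747 m above the diameter, so r − 4r/(3π) = 0.645 − 0.273747 = 0.371253 m below the topmost point, so y_c = 6.5 + 0.371253 = 6.87125 m and h_c = 6.87125 × 0.927184 = 6.37091 m.
A = πr²/2 = π × 0.645²/2 = 0.653491 m².
Resultant F = γ·h_c·A = 13.56723 × 6.37091 × 0.653491 = 56.4849 kN.
I_c = (π/8 − 8/(9π))·r⁴ = 0.109757 × 0.645⁴ = 0.0189964 m⁴.
Centre of pressure: y_p = y_c + I_c/(y_c·A) = 6.87125 + 0.0189964/(6.87125 × 0.653491) = 6.87125 + 0.00423054 = 6.87548 m along the plane.
Vertically, h_p = y_p·sinθ = 6.87548 × 0.927184 = 6.37484 m.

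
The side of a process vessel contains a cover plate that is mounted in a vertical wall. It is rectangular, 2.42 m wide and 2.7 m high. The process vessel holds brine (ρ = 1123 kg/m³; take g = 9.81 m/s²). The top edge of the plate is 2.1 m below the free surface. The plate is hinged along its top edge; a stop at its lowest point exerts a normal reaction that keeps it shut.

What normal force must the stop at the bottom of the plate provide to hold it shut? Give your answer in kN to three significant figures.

P ≈ 140 kN

γ = ρg = 1123 × 9.81 / 1000 = 11.01663 kN/m³.
The centroid lies 2.7/2 = 1.35 m below the top edge, so the centroid depth is h_c = 2.1 + 1.35 = 3.45 m.
A = 2.42 × 2.7 = 6.534 m².
Resultant F = γ·h_c·A = 11.01663 × 3.45 × 6.534 = 248.34 kN.
I_c = b·h³/12 = 2.42 × 2.7³/12 = 3.96941 m⁴.
Centre of pressure: y_p = y_c + I_c/(y_c·A) = 3.45 + 3.96941/(3.45 × 6.534) = 3.45 + 0.176087 = 3.62609 m along the plane.
The resultant acts 1.35 + 0.176087 = 1.52609 m (along the plate) below the hinge at the top edge, so the moment about the hinge is M = F × 1.52609 = 248.34 × 1.52609 = 378.989 kN·m.
A normal force at the bottom, 2.7 m from the hinge, must supply this moment: P = 378.989/2.7 = 140.366 kN.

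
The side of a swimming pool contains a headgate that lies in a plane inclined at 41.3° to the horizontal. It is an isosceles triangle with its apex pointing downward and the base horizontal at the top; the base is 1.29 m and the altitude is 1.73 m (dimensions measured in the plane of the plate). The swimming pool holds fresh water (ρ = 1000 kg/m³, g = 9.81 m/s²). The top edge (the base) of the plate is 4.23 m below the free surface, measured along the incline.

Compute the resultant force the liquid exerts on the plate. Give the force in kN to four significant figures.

γ = ρg = 1000 × 9.81 = 9810 N/m³ = 9.81 kN/m³.
Let θ = 41.3° be the plate's angle to the horizontal; measure y along the incline from where the plane meets the free surface. Vertical depth h = y·sinθ with sinθ = 0.660002.
With the apex down, the centroid sits h/3 = 1.73/3 = 0.576667 m below the base (the top edge), so y_c = 4.23 + 0.576667 = 4.80667 m and h_c = 4.80667 × 0.660002 = 3.17241 m.
A = ½ × 1.29 × 1.73 = 1.11585 m².
Resultant F = γ·h_c·A = 9.81 × 3.17241 × 1.11585 = 34.7267 kN.

F ≈ 34.73 kN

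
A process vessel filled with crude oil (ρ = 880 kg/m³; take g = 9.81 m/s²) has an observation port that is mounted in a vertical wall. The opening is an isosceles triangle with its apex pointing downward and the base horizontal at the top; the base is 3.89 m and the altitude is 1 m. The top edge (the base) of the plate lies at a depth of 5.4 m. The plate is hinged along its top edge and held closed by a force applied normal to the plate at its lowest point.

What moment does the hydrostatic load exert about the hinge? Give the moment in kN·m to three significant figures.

γ = ρg = 880 × 9.81 / 1000 = 8.6328 kN/m³.
With the apex down, the centroid sits h/3 = 1/3 = 0.333333 m below the base (the top edge), so the centroid depth is h_c = 5.4 + 0.333333 = 5.73333 m.
A = ½ × 3.89 × 1 = 1.945 m².
Resultant F = γ·h_c·A = 8.6328 × 5.73333 × 1.945 = 96.2672 kN.
I_c = b·h³/36 = 3.89 × 1³/36 = 0.108056 m⁴.
Centre of pressure: y_p = y_c + I_c/(y_c·A) = 5.73333 + 0.108056/(5.73333 × 1.945) = 5.73333 + 0.00968997 = 5.74302 m along the plane.
The resultant acts 0.333333 + 0.00968997 = 0.343023 m (along the plate) below the hinge at the top edge, so the moment about the hinge is M = F × 0.343023 = 96.2672 × 0.343023 = 33.0219 kN·m.

M ≈ 33.0 kN·m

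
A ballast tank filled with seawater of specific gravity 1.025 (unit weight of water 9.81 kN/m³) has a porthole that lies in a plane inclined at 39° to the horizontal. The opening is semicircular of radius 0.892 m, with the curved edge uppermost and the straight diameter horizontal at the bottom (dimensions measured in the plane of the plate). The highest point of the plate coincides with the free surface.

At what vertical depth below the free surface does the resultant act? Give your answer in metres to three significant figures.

h_p = 0.391 m

γ = 1.025 × 9.81 = 10.05525 kN/m³.
Let θ = 39° be the plate's angle to the horizontal; measure y along the incline from where the plane meets the free surface. Vertical depth h = y·sinθ with sinθ = 0.629320.
The centroid lies 4r/(3π) = 0.378577 m above the diameter, so r − 4r/(3π) = 0.892 − 0.378577 = 0.513423 m below the topmost point, so y_c = 0.513423 m and h_c = 0.513423 × 0.629320 = 0.323107 m.
A = πr²/2 = π × 0.892²/2 = 1.24983 m².
Resultant F = γ·h_c·A = 10.05525 × 0.323107 × 1.24983 = 4.0606 kN.
I_c = (π/8 − 8/(9π))·r⁴ = 0.109757 × 0.892⁴ = 0.0694851 m⁴.
Centre of pressure: y_p = y_c + I_c/(y_c·A) = 0.513423 + 0.0694851/(0.513423 × 1.24983) = 0.513423 + 0.108284 = 0.621707 m along the plane.
Vertically, h_p = y_p·sinθ = 0.621707 × 0.629320 = 0.391253 m.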